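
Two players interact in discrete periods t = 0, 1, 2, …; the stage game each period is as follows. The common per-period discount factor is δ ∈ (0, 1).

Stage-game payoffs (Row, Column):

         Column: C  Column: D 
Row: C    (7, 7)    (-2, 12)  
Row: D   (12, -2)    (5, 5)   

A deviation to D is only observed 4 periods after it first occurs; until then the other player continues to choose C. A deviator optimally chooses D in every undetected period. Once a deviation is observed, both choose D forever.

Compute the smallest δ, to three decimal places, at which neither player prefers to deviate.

A deviator earns 12 for 4 periods, then 5 forever; cooperating earns 7 forever. Multiplying the IC by (1−δ):
7 ≥ 12(1−δ^4) + 5δ^4, so 7·δ^4 ≥ 5 and δ^4 ≥ 5/7.
δ ≥ (5/7)^(1/4) ≈ 0.919.

0.919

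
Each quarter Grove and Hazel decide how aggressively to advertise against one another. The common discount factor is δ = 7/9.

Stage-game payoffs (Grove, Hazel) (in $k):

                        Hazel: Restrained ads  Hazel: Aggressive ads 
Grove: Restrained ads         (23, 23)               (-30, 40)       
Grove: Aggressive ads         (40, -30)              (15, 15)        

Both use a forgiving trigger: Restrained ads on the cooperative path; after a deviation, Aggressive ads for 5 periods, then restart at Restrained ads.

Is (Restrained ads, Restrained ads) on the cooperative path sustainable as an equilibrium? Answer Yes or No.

IC: δ+…+δ^5 ≥ (40−23)/(23−15) = 17/8.
At δ = 7/9: partial sum = 2.5038 ≥ 2.1250. Cooperation sustainable.

Yes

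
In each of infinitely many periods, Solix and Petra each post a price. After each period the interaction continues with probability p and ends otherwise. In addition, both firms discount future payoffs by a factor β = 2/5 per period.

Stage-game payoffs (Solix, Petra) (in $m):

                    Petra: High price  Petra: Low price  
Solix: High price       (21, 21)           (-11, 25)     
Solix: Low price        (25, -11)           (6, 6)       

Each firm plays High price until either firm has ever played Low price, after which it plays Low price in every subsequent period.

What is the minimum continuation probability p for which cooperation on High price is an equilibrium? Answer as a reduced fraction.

10/19

With continuation probability p and discount β, the effective per-period discount factor is βp.
Grim-trigger IC: βp ≥ (25−21)/(25−6) = 4/19.
So p ≥ (4/19)/(2/5) = 10/19.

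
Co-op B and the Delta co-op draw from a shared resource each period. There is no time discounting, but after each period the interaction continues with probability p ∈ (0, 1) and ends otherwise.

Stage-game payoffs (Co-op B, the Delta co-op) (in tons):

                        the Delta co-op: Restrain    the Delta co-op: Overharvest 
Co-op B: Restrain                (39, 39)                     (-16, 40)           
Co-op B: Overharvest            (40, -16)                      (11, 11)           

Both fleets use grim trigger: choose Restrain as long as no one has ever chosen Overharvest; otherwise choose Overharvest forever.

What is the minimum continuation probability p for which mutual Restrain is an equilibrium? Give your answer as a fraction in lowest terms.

1/29

With no time discounting, the continuation probability p plays the role of the discount factor.
Grim-trigger IC: 39/(1−p) ≥ 40 + 11p/(1−p) ⇒ p ≥ (40−39)/(40−11) = 1/29.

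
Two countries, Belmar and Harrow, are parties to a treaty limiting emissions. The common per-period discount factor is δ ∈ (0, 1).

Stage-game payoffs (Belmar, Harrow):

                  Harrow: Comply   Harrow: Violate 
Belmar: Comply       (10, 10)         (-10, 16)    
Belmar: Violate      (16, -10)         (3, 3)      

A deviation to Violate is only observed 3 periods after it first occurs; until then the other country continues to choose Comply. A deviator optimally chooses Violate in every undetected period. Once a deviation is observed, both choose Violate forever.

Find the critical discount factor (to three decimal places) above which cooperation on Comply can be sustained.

0.773

The best deviation is to choose Violate for all 3 undetected periods, earning 16 each, then 3 forever once detected.
Deviation value: 16(1−δ^3)/(1−δ) + 3δ^3/(1−δ); cooperation value: 10/(1−δ).
IC: 10 ≥ 16(1−δ^3) + 3δ^3 = 16 − 13δ^3.
So δ^3 ≥ 6/13, giving δ ≥ (6/13)^(1/3) ≈ 0.773.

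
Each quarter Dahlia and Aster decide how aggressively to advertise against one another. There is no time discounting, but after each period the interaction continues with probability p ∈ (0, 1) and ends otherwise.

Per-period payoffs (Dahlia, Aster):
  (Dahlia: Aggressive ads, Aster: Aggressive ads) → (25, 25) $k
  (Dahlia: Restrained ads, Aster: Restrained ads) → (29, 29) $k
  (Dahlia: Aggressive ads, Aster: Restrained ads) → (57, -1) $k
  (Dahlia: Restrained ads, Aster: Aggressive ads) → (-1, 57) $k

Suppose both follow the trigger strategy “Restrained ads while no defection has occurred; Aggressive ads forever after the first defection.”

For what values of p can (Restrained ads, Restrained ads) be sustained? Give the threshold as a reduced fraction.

With no time discounting, the continuation probability p plays the role of the discount factor.
Grim-trigger IC: 29/(1−p) ≥ 57 + 25p/(1−p) ⇒ p ≥ (57−29)/(57−25) = 7/8.

7/8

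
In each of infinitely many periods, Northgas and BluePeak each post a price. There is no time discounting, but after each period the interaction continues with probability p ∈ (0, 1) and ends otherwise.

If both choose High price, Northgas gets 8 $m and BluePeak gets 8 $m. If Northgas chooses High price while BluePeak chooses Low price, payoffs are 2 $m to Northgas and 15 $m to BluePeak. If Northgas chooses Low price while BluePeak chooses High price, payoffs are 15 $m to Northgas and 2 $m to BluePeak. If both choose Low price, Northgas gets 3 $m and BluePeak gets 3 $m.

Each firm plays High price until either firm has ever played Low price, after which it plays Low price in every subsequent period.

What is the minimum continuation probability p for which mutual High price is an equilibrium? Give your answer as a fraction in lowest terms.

Expected cooperation value is 8 + p·8 + p²·8 + … = 8/(1−p); deviation gives 15 + p·3/(1−p).
8 ≥ 15(1−p) + 3p ⇒ 12p ≥ 7 ⇒ p ≥ 7/12.

7/12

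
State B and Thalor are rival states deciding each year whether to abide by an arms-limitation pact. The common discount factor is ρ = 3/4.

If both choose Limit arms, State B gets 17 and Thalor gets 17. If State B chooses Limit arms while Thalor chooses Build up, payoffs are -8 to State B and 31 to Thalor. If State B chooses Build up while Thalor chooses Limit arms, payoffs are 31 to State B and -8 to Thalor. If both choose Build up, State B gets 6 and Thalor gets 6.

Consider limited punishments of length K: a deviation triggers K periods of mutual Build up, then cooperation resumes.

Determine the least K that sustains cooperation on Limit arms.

2

Need Σ_{k=1}^{K} ρ^k ≥ (31−17)/(17−6) = 1.2727 at ρ = 3/4.
At K = 1 the sum is 0.7500 < 1.2727; at K = 2 it is 1.3125 ≥ 1.2727.
So the minimum punishment length is K = 2.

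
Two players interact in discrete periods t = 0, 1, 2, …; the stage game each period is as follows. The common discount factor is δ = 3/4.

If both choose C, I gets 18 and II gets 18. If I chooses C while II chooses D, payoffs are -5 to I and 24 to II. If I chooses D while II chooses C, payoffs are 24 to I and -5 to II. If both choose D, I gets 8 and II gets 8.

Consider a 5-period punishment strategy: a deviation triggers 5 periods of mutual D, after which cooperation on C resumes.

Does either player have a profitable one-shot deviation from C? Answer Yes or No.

No

A one-shot deviation gives 24 now, then 8 for 5 periods, then back to 18.
Gain from deviating: (24−18) today; loss: (18−8) in each of the next 5 periods.
No-deviation condition: (18−8)(δ+…+δ^5) ≥ 24−18, i.e. δ+…+δ^5 ≥ 3/5.
At δ = 3/4: δ+…+δ^5 = 2.2881 ≥ 0.6000.
So cooperation is sustainable.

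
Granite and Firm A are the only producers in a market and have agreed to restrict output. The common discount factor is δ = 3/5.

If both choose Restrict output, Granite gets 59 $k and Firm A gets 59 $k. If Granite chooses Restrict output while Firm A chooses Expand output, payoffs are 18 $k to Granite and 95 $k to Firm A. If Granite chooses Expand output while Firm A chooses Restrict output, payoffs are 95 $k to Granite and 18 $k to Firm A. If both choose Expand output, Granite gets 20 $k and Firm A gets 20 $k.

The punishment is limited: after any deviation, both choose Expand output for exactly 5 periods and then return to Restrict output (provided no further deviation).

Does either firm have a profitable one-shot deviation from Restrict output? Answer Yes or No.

No

A one-shot deviation gives 95 now, then 20 for 5 periods, then back to 59.
Gain from deviating: (95−59) today; loss: (59−20) in each of the next 5 periods.
No-deviation condition: (59−20)(δ+…+δ^5) ≥ 95−59, i.e. δ+…+δ^5 ≥ 12/13.
At δ = 3/5: δ+…+δ^5 = 1.3834 ≥ 0.9231.
So cooperation is sustainable.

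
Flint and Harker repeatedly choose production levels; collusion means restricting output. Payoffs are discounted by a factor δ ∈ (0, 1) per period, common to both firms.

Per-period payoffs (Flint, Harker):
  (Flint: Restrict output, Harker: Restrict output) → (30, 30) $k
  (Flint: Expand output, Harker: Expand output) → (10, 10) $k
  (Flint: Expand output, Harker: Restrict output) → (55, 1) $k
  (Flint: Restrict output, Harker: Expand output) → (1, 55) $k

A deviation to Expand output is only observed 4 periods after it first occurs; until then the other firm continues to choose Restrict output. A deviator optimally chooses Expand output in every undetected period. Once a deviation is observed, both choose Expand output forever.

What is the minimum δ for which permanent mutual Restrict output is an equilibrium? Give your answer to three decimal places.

0.863

The best deviation is to choose Expand output for all 4 undetected periods, earning 55 each, then 10 forever once detected.
Deviation value: 55(1−δ^4)/(1−δ) + 10δ^4/(1−δ); cooperation value: 30/(1−δ).
IC: 30 ≥ 55(1−δ^4) + 10δ^4 = 55 − 45δ^4.
So δ^4 ≥ 25/45 = 5/9, giving δ ≥ (5/9)^(1/4) ≈ 0.863.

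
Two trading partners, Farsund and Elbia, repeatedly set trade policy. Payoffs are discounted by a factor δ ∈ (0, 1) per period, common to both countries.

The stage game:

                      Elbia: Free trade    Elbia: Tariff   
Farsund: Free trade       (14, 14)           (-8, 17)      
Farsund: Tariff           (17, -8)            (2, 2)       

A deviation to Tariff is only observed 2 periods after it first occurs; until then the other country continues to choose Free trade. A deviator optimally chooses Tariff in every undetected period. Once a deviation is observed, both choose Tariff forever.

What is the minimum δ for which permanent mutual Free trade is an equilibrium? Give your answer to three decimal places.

The best deviation is to choose Tariff for all 2 undetected periods, earning 17 each, then 2 forever once detected.
Deviation value: 17(1−δ^2)/(1−δ) + 2δ^2/(1−δ); cooperation value: 14/(1−δ).
IC: 14 ≥ 17(1−δ^2) + 2δ^2 = 17 − 15δ^2.
So δ^2 ≥ 3/15 = 1/5, giving δ ≥ (1/5)^(1/2) ≈ 0.447.

0.447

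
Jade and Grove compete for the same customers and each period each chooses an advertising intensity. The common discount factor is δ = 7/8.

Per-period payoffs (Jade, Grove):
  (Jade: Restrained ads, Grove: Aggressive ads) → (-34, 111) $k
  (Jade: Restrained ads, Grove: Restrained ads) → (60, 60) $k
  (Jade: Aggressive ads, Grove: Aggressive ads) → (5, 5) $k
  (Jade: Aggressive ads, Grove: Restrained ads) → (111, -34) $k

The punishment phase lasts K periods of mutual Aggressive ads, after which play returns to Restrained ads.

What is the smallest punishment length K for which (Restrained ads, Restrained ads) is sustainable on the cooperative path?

2

No profitable deviation requires (60−5)(δ+…+δ^K) ≥ 111−60, i.e. δ+…+δ^K ≥ 51/55 ≈ 0.9273.
With δ = 7/8, the partial sums are K=1: 0.8750, K=2: 1.6406.
K = 2 is the first length at which the sum reaches 0.9273.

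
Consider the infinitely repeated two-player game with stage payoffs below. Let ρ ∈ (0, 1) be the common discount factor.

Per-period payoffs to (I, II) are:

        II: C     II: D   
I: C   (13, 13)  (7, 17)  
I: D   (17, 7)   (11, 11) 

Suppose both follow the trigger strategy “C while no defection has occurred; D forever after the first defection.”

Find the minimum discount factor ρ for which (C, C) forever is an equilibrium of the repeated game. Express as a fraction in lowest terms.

Cooperation forever yields 13 each period: 13/(1−ρ).
Deviating yields 17 once, then 11 forever: 17 + 11ρ/(1−ρ).
No profitable deviation requires 13/(1−ρ) ≥ 17 + 11ρ/(1−ρ).
Multiplying by (1−ρ): 13 ≥ 17(1−ρ) + 11ρ = 17 − 6ρ.
So 6ρ ≥ 4, i.e. ρ ≥ 4/6 = 2/3.

2/3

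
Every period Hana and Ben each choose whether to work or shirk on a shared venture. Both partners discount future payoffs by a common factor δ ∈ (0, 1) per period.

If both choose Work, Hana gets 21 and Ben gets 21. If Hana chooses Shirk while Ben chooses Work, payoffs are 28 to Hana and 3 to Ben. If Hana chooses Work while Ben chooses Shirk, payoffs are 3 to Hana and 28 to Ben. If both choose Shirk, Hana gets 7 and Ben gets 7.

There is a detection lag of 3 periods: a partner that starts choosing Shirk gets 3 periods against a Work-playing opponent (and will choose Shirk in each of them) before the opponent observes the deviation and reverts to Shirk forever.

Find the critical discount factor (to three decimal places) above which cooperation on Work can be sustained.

Deviating for the 3 undetected periods gains 28−21 = 7 per period over cooperation, then loses 21−7 = 14 per period forever once punishment starts.
Gain: 7(1 + δ + … + δ^2); loss: 14·δ^3/(1−δ).
No profitable deviation ⇔ 7(1−δ^3) ≤ 14·δ^3, i.e. δ^3 ≥ 7/(7+14) = 1/3.
Hence δ ≥ (1/3)^(1/3) ≈ 0.693.

0.693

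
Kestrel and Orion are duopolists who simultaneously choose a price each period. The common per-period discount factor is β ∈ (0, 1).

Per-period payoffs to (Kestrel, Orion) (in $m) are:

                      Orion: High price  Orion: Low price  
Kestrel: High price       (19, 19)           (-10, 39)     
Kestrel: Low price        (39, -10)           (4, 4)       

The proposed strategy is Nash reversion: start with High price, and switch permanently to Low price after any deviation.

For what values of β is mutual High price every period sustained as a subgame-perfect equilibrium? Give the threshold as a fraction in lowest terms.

4/7

One-period gain from deviating is 39 − 19 = 20. The loss is 19 − 4 = 15 in every subsequent period, with present value 15·β/(1−β).
Deviation is unprofitable when 15·β/(1−β) ≥ 20, i.e. β/(1−β) ≥ 4/3.
Equivalently β ≥ 20/(20+15) = 4/7.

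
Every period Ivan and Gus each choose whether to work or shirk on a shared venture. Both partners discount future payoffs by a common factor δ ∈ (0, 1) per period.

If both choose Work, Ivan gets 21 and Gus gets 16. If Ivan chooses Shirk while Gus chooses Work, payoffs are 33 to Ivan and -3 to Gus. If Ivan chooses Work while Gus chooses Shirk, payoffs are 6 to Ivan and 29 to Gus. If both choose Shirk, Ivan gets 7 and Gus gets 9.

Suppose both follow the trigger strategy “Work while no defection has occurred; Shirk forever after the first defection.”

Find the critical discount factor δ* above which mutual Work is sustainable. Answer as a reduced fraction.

13/20

For Ivan: deviation gain 33−21 = 12, per-period punishment loss 21−7 = 14. IC gives δ ≥ 12/26 = 6/13.
For Gus: gain 13, loss 7 per period, so δ ≥ 13/20.
The tighter constraint is Gus's, so cooperation needs δ ≥ 13/20.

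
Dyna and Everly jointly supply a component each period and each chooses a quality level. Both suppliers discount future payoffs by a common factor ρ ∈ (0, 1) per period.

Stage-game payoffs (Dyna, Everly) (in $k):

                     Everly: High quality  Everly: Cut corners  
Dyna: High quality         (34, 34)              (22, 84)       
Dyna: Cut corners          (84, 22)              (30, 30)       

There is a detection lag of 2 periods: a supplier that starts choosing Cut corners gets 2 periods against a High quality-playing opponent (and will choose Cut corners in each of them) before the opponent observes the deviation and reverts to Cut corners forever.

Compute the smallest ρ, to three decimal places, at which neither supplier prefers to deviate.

0.962

A deviator earns 84 for 2 periods, then 30 forever; cooperating earns 34 forever. Multiplying the IC by (1−ρ):
34 ≥ 84(1−ρ^2) + 30ρ^2, so 54·ρ^2 ≥ 50 and ρ^2 ≥ 25/27.
ρ ≥ (25/27)^(1/2) ≈ 0.962.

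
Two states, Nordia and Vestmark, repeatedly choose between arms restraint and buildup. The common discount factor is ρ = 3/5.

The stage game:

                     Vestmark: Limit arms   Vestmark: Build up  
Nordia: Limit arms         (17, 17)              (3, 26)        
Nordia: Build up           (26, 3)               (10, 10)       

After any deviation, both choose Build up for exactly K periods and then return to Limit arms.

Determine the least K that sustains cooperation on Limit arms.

4

Need Σ_{k=1}^{K} ρ^k ≥ (26−17)/(17−10) = 1.2857 at ρ = 3/5.
At K = 3 the sum is 1.1760 < 1.2857; at K = 4 it is 1.3056 ≥ 1.2857.
So the minimum punishment length is K = 4.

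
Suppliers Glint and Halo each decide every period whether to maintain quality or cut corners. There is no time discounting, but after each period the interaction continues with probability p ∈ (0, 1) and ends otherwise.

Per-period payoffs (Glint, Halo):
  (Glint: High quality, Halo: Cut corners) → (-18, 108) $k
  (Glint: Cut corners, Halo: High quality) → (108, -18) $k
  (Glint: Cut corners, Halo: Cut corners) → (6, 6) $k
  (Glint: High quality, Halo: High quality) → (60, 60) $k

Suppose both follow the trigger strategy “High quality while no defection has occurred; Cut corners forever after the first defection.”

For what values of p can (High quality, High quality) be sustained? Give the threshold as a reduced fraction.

With no time discounting, the continuation probability p plays the role of the discount factor.
Grim-trigger IC: 60/(1−p) ≥ 108 + 6p/(1−p) ⇒ p ≥ (108−60)/(108−6) = 8/17.

8/17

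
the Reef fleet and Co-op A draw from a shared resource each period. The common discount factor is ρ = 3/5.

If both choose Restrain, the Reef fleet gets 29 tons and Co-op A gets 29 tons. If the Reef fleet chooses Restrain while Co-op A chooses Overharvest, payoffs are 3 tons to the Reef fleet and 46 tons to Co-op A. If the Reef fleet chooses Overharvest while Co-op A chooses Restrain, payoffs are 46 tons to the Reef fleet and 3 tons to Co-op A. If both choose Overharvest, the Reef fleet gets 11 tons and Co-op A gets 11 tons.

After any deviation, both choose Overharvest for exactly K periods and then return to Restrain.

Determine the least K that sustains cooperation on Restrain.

2

No profitable deviation requires (29−11)(ρ+…+ρ^K) ≥ 46−29, i.e. ρ+…+ρ^K ≥ 17/18 ≈ 0.9444.
With ρ = 3/5, the partial sums are K=1: 0.6000, K=2: 0.9600.
K = 2 is the first length at which the sum reaches 0.9444.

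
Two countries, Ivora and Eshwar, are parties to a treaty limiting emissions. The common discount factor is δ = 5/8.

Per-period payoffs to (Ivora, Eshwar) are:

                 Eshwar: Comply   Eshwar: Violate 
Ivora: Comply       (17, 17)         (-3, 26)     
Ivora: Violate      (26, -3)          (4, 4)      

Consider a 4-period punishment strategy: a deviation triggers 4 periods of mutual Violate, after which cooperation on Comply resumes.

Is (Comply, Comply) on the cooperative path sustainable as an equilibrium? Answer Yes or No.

Yes

A one-shot deviation gives 26 now, then 4 for 4 periods, then back to 17.
Gain from deviating: (26−17) today; loss: (17−4) in each of the next 4 periods.
No-deviation condition: (17−4)(δ+…+δ^4) ≥ 26−17, i.e. δ+…+δ^4 ≥ 9/13.
At δ = 5/8: δ+…+δ^4 = 1.4124 ≥ 0.6923.
So cooperation is sustainable.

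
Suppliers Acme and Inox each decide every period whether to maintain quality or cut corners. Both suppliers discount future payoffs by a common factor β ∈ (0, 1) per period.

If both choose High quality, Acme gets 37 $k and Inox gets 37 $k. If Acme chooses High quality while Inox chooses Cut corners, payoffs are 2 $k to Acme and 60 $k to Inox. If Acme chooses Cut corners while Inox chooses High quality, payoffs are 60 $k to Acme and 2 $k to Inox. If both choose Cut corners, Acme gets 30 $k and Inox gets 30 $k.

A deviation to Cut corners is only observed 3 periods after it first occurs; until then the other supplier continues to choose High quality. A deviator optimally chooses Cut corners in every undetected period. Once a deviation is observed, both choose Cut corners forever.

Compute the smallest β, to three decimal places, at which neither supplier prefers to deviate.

A deviator earns 60 for 3 periods, then 30 forever; cooperating earns 37 forever. Multiplying the IC by (1−β):
37 ≥ 60(1−β^3) + 30β^3, so 30·β^3 ≥ 23 and β^3 ≥ 23/30.
β ≥ (23/30)^(1/3) ≈ 0.915.

0.915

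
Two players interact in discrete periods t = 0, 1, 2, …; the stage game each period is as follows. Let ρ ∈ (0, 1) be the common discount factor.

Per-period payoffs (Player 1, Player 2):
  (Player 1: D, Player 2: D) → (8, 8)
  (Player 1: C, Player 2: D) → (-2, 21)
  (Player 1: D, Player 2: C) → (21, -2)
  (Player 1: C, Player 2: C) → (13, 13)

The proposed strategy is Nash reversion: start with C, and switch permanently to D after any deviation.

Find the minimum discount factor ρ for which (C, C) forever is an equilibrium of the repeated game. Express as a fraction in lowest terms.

8/13

One-period gain from deviating is 21 − 13 = 8. The loss is 13 − 8 = 5 in every subsequent period, with present value 5·ρ/(1−ρ).
Deviation is unprofitable when 5·ρ/(1−ρ) ≥ 8, i.e. ρ/(1−ρ) ≥ 8/5.
Equivalently ρ ≥ 8/(8+5) = 8/13.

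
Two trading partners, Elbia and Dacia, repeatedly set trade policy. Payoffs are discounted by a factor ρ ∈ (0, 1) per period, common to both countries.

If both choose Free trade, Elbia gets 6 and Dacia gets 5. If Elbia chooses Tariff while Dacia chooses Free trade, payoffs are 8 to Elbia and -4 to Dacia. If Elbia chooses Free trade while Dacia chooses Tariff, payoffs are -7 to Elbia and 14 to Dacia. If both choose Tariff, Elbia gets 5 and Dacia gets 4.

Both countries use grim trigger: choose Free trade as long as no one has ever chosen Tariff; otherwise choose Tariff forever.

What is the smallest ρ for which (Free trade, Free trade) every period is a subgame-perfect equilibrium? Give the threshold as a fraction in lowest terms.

9/10

Elbia's threshold: (8−6)/(8−5) = 2/3.
Dacia's threshold: (14−5)/(14−4) = 9/10.
2/3 < 9/10, so Dacia binds and ρ* = 9/10.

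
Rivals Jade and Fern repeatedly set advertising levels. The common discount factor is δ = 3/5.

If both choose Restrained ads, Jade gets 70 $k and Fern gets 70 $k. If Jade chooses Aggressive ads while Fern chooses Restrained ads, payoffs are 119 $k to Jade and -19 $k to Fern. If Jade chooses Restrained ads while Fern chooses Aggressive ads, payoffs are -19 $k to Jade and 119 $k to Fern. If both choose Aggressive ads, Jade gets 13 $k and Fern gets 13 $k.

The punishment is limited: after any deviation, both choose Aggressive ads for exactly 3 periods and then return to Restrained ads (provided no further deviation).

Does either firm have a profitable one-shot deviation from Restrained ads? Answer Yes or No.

No

IC: δ+…+δ^3 ≥ (119−70)/(70−13) = 49/57.
At δ = 3/5: partial sum = 1.1760 ≥ 0.8596. Cooperation sustainable.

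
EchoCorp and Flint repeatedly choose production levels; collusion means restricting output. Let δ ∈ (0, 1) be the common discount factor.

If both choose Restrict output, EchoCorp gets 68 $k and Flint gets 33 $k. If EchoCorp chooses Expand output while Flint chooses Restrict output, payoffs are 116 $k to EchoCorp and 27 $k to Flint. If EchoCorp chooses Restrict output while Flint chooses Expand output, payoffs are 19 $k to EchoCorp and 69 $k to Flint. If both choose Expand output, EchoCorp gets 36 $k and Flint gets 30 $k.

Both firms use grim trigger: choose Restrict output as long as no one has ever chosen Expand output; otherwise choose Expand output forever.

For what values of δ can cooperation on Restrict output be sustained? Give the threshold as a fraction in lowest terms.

12/13

EchoCorp: cooperation gives 68 each period; deviation gives 116 once then 36 forever.
  68/(1−δ) ≥ 116 + 36δ/(1−δ) ⇒ δ ≥ 48/80 = 3/5.
Flint: cooperation gives 33 each period; deviation gives 69 once then 30 forever.
  δ ≥ 36/39 = 12/13.
Both must hold, so the binding constraint is Flint's: δ ≥ 12/13.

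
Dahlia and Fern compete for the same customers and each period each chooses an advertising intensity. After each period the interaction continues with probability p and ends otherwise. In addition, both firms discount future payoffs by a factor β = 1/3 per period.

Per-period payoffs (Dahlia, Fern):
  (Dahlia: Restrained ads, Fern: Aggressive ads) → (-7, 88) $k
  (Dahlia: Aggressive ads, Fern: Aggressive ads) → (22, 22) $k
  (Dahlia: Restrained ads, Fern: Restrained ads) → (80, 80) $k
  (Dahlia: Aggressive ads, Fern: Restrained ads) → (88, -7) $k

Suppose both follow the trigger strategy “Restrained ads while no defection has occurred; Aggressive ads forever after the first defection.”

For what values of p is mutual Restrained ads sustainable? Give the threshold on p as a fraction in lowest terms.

With continuation probability p and discount β, the effective per-period discount factor is βp.
Grim-trigger IC: βp ≥ (88−80)/(88−22) = 4/33.
So p ≥ (4/33)/(1/3) = 4/11.

4/11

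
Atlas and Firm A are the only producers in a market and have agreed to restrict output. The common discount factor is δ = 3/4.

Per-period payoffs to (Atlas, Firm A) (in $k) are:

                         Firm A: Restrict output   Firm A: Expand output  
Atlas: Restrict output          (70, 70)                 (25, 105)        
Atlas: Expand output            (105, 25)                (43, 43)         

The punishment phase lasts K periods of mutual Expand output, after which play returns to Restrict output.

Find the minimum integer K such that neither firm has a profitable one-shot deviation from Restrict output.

No profitable deviation requires (70−43)(δ+…+δ^K) ≥ 105−70, i.e. δ+…+δ^K ≥ 35/27 ≈ 1.2963.
With δ = 3/4, the partial sums are K=1: 0.7500, K=2: 1.3125.
K = 2 is the first length at which the sum reaches 1.2963.

2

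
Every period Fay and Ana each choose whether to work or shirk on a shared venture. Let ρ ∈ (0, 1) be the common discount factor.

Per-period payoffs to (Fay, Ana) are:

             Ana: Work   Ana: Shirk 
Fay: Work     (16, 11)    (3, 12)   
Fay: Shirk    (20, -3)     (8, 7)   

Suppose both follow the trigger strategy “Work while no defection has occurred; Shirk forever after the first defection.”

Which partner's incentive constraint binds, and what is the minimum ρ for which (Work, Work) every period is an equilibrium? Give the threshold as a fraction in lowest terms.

Fay; ρ ≥ 1/3

Fay: cooperation gives 16 each period; deviation gives 20 once then 8 forever.
  16/(1−ρ) ≥ 20 + 8ρ/(1−ρ) ⇒ ρ ≥ 4/12 = 1/3.
Ana: cooperation gives 11 each period; deviation gives 12 once then 7 forever.
  ρ ≥ 1/5.
Both must hold, so the binding constraint is Fay's: ρ ≥ 1/3.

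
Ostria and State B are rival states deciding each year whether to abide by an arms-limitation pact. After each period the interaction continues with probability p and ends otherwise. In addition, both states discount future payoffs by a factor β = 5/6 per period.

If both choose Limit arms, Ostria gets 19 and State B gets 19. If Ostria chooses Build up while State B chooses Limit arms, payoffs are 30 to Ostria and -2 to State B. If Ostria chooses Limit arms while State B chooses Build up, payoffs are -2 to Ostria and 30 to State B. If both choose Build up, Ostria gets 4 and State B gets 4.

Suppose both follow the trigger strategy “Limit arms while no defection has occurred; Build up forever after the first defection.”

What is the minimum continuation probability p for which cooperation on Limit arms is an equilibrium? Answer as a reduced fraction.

Expected continuation weight on next period's payoff is β·p = 5/6·p, which plays the role of the discount factor.
Cooperation requires 5/6·p ≥ (30−19)/(30−4) = 11/26, hence p ≥ 33/65.

33/65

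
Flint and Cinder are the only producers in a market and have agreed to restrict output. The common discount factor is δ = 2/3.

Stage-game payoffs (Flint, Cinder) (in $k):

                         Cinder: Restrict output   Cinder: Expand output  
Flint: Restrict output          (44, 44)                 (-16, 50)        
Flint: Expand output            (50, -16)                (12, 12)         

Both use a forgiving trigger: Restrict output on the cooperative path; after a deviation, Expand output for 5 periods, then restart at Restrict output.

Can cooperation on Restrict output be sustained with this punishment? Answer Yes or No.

Yes

Comparing payoff streams over the 6 periods until play realigns: cooperate → 44(1+δ+…+δ^5); deviate → 50 + 12(δ+…+δ^5).
Cooperation is sustained iff (44−12)(δ+…+δ^5) ≥ 50−44.
δ+…+δ^5 = 2/3·(1−(2/3)^5)/(1−2/3) = 1.7366, and (50−44)/(44−12) = 0.1875.
1.7366 ≥ 0.1875, so cooperation is sustainable.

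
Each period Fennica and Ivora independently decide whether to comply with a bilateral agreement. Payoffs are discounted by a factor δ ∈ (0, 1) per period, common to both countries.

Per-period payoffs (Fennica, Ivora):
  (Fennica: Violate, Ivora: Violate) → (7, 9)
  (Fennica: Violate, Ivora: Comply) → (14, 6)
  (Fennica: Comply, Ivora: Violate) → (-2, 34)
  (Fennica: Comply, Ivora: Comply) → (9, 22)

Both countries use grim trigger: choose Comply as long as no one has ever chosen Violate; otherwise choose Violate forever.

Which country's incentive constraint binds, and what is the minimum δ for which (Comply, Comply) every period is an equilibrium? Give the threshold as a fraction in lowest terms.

For Fennica: deviation gain 14−9 = 5, per-period punishment loss 9−7 = 2. IC gives δ ≥ 5/7.
For Ivora: gain 12, loss 13 per period, so δ ≥ 12/25.
The tighter constraint is Fennica's, so cooperation needs δ ≥ 5/7.

Fennica; δ ≥ 5/7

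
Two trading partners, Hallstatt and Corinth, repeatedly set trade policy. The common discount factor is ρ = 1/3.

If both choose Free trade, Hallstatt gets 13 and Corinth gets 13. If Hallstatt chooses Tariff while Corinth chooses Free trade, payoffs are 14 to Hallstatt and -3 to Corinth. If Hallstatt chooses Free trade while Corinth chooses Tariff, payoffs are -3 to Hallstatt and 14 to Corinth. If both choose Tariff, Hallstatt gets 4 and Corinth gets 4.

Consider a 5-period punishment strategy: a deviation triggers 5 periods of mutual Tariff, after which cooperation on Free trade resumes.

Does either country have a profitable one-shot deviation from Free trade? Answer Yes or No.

No

Comparing payoff streams over the 6 periods until play realigns: cooperate → 13(1+ρ+…+ρ^5); deviate → 14 + 4(ρ+…+ρ^5).
Cooperation is sustained iff (13−4)(ρ+…+ρ^5) ≥ 14−13.
ρ+…+ρ^5 = 1/3·(1−(1/3)^5)/(1−1/3) = 0.4979, and (14−13)/(13−4) = 0.1111.
0.4979 ≥ 0.1111, so cooperation is sustainable.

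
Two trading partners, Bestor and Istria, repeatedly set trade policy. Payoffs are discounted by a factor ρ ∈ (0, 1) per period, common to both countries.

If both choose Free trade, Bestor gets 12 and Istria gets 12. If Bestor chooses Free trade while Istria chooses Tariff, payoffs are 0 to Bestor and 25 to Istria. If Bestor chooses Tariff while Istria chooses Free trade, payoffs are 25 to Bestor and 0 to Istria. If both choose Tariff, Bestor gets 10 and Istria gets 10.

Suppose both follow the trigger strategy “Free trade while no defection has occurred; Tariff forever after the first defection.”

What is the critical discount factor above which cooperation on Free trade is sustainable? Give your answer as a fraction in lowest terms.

12/(1−ρ) ≥ 25 + 10ρ/(1−ρ)
12 ≥ 25 − 15ρ
ρ ≥ 13/15.

13/15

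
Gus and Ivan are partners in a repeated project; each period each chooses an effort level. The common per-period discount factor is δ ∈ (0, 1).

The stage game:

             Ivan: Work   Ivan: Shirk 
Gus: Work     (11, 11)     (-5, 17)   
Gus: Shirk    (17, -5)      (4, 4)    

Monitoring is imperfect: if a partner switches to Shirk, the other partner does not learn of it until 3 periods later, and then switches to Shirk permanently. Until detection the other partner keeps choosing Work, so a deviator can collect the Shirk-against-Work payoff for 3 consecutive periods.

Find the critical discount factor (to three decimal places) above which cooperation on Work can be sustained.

0.773

A deviator earns 17 for 3 periods, then 4 forever; cooperating earns 11 forever. Multiplying the IC by (1−δ):
11 ≥ 17(1−δ^3) + 4δ^3, so 13·δ^3 ≥ 6 and δ^3 ≥ 6/13.
δ ≥ (6/13)^(1/3) ≈ 0.773.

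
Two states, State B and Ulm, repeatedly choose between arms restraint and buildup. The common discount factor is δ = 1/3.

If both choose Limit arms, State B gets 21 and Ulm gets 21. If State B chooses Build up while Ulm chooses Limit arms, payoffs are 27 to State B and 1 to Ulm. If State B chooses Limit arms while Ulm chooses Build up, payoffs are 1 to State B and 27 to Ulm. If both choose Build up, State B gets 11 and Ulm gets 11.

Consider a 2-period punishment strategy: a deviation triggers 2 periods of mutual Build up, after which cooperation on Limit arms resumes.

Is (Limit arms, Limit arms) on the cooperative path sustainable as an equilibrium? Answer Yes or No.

Comparing payoff streams over the 3 periods until play realigns: cooperate → 21(1+δ+…+δ^2); deviate → 27 + 11(δ+…+δ^2).
Cooperation is sustained iff (21−11)(δ+…+δ^2) ≥ 27−21.
δ+…+δ^2 = 1/3·(1−(1/3)^2)/(1−1/3) = 0.4444, and (27−21)/(21−11) = 0.6000.
0.4444 < 0.6000, so cooperation is not sustainable.

No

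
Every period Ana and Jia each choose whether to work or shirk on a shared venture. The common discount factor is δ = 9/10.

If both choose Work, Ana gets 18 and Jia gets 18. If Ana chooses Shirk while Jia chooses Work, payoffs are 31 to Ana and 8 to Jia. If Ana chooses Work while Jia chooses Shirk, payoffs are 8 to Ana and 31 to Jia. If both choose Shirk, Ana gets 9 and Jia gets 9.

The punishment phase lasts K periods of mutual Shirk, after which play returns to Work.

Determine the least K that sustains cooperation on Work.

No profitable deviation requires (18−9)(δ+…+δ^K) ≥ 31−18, i.e. δ+…+δ^K ≥ 13/9 ≈ 1.4444.
With δ = 9/10, the partial sums are K=1: 0.9000, K=2: 1.7100.
K = 2 is the first length at which the sum reaches 1.4444.

2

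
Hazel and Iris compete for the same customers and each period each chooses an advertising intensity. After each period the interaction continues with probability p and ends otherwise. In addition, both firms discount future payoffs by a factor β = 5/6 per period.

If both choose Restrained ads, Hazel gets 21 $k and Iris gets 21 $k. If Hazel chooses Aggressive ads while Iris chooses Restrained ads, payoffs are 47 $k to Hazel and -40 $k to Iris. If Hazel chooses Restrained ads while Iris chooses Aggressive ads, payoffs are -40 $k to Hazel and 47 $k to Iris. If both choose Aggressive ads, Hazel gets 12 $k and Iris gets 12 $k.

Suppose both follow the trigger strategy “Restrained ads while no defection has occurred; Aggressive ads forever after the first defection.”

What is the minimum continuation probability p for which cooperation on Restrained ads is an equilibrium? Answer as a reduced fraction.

156/175

With continuation probability p and discount β, the effective per-period discount factor is βp.
Grim-trigger IC: βp ≥ (47−21)/(47−12) = 26/35.
So p ≥ (26/35)/(5/6) = 156/175.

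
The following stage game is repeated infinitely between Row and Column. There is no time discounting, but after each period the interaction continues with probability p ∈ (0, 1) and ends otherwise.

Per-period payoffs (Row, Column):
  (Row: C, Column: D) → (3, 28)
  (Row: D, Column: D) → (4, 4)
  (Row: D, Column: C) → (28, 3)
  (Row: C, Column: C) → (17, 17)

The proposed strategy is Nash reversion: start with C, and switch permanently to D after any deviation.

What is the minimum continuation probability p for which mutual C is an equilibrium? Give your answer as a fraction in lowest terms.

Expected cooperation value is 17 + p·17 + p²·17 + … = 17/(1−p); deviation gives 28 + p·4/(1−p).
17 ≥ 28(1−p) + 4p ⇒ 24p ≥ 11 ⇒ p ≥ 11/24.

11/24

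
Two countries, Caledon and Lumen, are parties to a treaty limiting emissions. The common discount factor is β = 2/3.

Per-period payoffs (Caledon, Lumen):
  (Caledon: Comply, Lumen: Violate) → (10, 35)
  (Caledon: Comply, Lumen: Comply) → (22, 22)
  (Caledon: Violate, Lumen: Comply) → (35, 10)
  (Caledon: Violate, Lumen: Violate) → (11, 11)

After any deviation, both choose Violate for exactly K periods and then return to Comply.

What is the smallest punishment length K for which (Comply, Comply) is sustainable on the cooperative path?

IC: β(1−β^K)/(1−β) ≥ (35−22)/(22−11) = 13/11.
With β = 2/3: need 1 − β^K ≥ 13/11·(1−2/3)/(2/3), i.e. β^K ≤ 0.4091.
Since (2/3)^2 = 0.4444 and (2/3)^3 = 0.2963, the smallest such K is 3.

3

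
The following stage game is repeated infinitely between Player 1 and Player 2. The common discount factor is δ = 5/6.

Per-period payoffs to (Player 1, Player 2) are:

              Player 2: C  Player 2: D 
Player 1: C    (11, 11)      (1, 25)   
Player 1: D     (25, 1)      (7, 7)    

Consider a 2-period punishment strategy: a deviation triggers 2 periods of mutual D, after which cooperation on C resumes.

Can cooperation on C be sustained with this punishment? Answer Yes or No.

A one-shot deviation gives 25 now, then 7 for 2 periods, then back to 11.
Gain from deviating: (25−11) today; loss: (11−7) in each of the next 2 periods.
No-deviation condition: (11−7)(δ+…+δ^2) ≥ 25−11, i.e. δ+…+δ^2 ≥ 7/2.
At δ = 5/6: δ+…+δ^2 = 1.5278 < 3.5000.
So cooperation is not sustainable.

No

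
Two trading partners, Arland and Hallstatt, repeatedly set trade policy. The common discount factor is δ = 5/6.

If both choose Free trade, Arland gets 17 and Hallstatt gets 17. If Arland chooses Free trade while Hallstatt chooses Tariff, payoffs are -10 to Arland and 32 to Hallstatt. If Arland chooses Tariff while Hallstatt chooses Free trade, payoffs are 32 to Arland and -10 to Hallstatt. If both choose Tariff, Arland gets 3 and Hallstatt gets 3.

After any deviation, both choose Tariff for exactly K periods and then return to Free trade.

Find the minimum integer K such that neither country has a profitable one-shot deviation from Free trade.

Need Σ_{k=1}^{K} δ^k ≥ (32−17)/(17−3) = 1.0714 at δ = 5/6.
At K = 1 the sum is 0.8333 < 1.0714; at K = 2 it is 1.5278 ≥ 1.0714.
So the minimum punishment length is K = 2.

2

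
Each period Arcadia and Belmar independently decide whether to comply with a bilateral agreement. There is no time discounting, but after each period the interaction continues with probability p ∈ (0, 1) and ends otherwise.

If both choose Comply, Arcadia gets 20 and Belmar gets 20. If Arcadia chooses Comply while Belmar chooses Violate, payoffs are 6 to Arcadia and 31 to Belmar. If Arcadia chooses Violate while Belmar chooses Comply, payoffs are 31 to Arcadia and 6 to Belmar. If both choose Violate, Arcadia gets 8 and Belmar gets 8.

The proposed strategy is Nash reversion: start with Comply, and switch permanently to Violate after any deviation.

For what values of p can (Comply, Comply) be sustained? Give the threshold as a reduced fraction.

11/23

Expected cooperation value is 20 + p·20 + p²·20 + … = 20/(1−p); deviation gives 31 + p·8/(1−p).
20 ≥ 31(1−p) + 8p ⇒ 23p ≥ 11 ⇒ p ≥ 11/23.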